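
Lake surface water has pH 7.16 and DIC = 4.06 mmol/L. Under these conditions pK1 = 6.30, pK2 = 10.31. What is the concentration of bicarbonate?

[HCO3⁻] = 3.57 mmol/L

α₁ = 1 / (1 + [H⁺]/K1 + K2/[H⁺]) = 1 / (1 + 10^-0.86 + 10^-3.15)
   = 1 / (1 + 0.13804 + 0.00070795) = 1/1.1387 = 0.8782
[HCO3⁻] = α₁ × DIC = 0.8782 × 4.06 = 3.57 mmol/L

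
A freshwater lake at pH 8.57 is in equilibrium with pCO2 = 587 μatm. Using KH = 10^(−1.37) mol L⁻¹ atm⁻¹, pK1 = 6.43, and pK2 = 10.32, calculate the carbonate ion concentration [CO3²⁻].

[CO2*] = KH · pCO2 = 10^(−1.37) × 587×10^-6 = 2.504×10^-5 mol/L
α₀ = 1/(1 + K1/[H⁺] + K1K2/[H⁺]²) = 1/(1 + 10^+2.14 + 10^+0.39) = 0.007067
DIC = [CO2*]/α₀ = 2.504×10^-5 / 0.007067 = 3.543 mmol/L
[CO3²⁻] = α₂·DIC; α₂ = 0.01735, so [CO3²⁻] = 0.01735 × 3.543 = 0.0615 mmol/L

[CO3²⁻] = 0.0615 mmol/L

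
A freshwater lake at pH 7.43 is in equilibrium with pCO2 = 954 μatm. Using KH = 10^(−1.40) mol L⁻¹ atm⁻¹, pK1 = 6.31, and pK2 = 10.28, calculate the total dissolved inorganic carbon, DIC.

[CO2*] = KH · pCO2 = 10^(−1.40) × 954×10^-6 = 3.798×10^-5 mol/L
α₀ = 1/(1 + K1/[H⁺] + K1K2/[H⁺]²) = 1/(1 + 10^+1.12 + 10^-1.73) = 0.07042
DIC = [CO2*]/α₀ = 3.798×10^-5 / 0.07042 = 0.539 mmol/L

DIC = 0.539 mmol/L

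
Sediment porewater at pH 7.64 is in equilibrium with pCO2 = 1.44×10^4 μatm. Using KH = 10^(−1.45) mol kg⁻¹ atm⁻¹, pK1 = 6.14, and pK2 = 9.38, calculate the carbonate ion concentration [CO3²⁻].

[CO3²⁻] = 0.294 mmol/kg

[CO2*] = KH · pCO2 = 10^(−1.45) × 1.44×10^4×10^-6 = 5.109×10^-4 mol/kg
α₀ = 1/(1 + K1/[H⁺] + K1K2/[H⁺]²) = 1/(1 + 10^+1.50 + 10^-0.24) = 0.03012
DIC = [CO2*]/α₀ = 5.109×10^-4 / 0.03012 = 16.96 mmol/kg
[CO3²⁻] = α₂·DIC; α₂ = 0.01733, so [CO3²⁻] = 0.01733 × 16.96 = 0.294 mmol/kg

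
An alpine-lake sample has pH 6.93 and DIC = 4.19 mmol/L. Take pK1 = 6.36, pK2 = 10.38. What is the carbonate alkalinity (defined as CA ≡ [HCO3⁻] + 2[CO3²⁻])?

CA = 3.30 mmol/L

CA = [HCO3⁻] + 2[CO3²⁻] = (α₁ + 2α₂)·DIC
At pH 6.93: [H⁺]/K1 = 10^-0.57 = 0.26915, K2/[H⁺] = 10^-3.45 = 0.00035481
α₁ = 1/(1 + 0.26915 + 0.00035481) = 1/1.2695 = 0.7877; α₂ = α₁·K2/[H⁺] = 0.0002795
α₁ + 2α₂ = 0.7883
CA = 0.7883 × 4.19 = 3.30 mmol/L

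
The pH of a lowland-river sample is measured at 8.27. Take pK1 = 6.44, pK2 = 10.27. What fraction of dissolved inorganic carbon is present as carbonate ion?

α₂ = 0.00976

α₂ = 1 / (1 + [H⁺]/K2 + [H⁺]²/(K1K2)) = 1 / (1 + 10^+2.00 + 10^+0.17)
   = 1 / (1 + 100.00 + 1.4791) = 1/102.48 = 0.009758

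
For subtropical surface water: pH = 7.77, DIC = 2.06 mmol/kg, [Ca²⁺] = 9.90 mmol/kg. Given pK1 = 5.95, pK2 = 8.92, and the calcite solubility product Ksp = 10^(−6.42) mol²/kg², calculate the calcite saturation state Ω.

α₂ = 1 / (1 + [H⁺]/K2 + [H⁺]²/(K1K2)) = 1 / (1 + 10^+1.15 + 10^-0.67)
   = 1 / (1 + 14.125 + 0.21380) = 1/15.339 = 0.06519
[CO3²⁻] = α₂ × DIC = 0.06519 × 2.06 = 0.1343 mmol/kg
Ksp = 10^(−6.42) = 3.802×10^-7
Ω = [Ca²⁺][CO3²⁻]/Ksp = (9.90×10^-3)(1.343×10^-4) / 3.802×10^-7 = 3.50

Ω = 3.50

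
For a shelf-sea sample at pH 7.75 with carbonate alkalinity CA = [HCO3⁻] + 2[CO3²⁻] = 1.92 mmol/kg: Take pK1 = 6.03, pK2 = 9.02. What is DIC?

CA = [HCO3⁻] + 2[CO3²⁻] = (α₁ + 2α₂)·DIC
At pH 7.75: [H⁺]/K1 = 10^-1.72 = 0.019055, K2/[H⁺] = 10^-1.27 = 0.053703
α₁ = 1/(1 + 0.019055 + 0.053703) = 1/1.0728 = 0.9322; α₂ = α₁·K2/[H⁺] = 0.05006
α₁ + 2α₂ = 1.0323
DIC = CA / (α₁ + 2α₂) = 1.92 / 1.0323 = 1.86 mmol/kg

DIC = 1.86 mmol/kg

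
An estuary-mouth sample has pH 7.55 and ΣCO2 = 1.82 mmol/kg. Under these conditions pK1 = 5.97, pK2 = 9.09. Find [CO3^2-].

α₂ = 1 / (1 + [H⁺]/K2 + [H⁺]²/(K1K2)) = 1 / (1 + 10^+1.54 + 10^-0.04)
   = 1 / (1 + 34.674 + 0.91201) = 1/36.586 = 0.02733
[CO3²⁻] = α₂ × DIC = 0.02733 × 1.82 = 0.0497 mmol/kg

[CO3²⁻] = 0.0497 mmol/kg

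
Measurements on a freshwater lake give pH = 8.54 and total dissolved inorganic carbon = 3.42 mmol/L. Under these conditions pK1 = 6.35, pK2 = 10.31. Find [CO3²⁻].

α₂ = 1 / (1 + [H⁺]/K2 + [H⁺]²/(K1K2)) = 1 / (1 + 10^+1.77 + 10^-0.42)
   = 1 / (1 + 58.884 + 0.38019) = 1/60.265 = 0.01659
[CO3²⁻] = α₂ × DIC = 0.01659 × 3.42 = 0.0567 mmol/L

[CO3²⁻] = 0.0567 mmol/L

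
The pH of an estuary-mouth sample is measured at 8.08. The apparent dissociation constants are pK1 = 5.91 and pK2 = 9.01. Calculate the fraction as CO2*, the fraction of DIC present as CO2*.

α₀ = 0.00601

α₀ = 1 / (1 + K1/[H⁺] + K1K2/[H⁺]²) = 1 / (1 + 10^+2.17 + 10^+1.24)
   = 1 / (1 + 147.91 + 17.378) = 1/166.29 = 0.006014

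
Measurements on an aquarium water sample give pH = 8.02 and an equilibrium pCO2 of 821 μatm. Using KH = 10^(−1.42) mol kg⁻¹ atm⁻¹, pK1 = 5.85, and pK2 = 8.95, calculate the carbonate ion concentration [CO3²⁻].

[CO3²⁻] = 0.542 mmol/kg

[CO2*] = KH · pCO2 = 10^(−1.42) × 821×10^-6 = 3.121×10^-5 mol/kg
α₀ = 1/(1 + K1/[H⁺] + K1K2/[H⁺]²) = 1/(1 + 10^+2.17 + 10^+1.24) = 0.006014
DIC = [CO2*]/α₀ = 3.121×10^-5 / 0.006014 = 5.190 mmol/kg
[CO3²⁻] = α₂·DIC; α₂ = 0.1045, so [CO3²⁻] = 0.1045 × 5.190 = 0.542 mmol/kg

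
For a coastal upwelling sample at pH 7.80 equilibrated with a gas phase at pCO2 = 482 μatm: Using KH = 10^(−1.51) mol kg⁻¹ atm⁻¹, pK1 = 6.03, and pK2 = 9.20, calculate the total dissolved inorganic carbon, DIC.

DIC = 0.927 mmol/kg

[CO2*] = KH · pCO2 = 10^(−1.51) × 482×10^-6 = 1.490×10^-5 mol/kg
α₀ = 1/(1 + K1/[H⁺] + K1K2/[H⁺]²) = 1/(1 + 10^+1.77 + 10^+0.37) = 0.01607
DIC = [CO2*]/α₀ = 1.490×10^-5 / 0.01607 = 0.927 mmol/kg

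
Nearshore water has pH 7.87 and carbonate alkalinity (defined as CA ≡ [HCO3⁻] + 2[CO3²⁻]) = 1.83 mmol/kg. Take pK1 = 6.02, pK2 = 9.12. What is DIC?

DIC = 1.76 mmol/kg

CA = [HCO3⁻] + 2[CO3²⁻] = (α₁ + 2α₂)·DIC
At pH 7.87: [H⁺]/K1 = 10^-1.85 = 0.014125, K2/[H⁺] = 10^-1.25 = 0.056234
α₁ = 1/(1 + 0.014125 + 0.056234) = 1/1.0704 = 0.9343; α₂ = α₁·K2/[H⁺] = 0.05254
α₁ + 2α₂ = 1.0393
DIC = CA / (α₁ + 2α₂) = 1.83 / 1.0393 = 1.76 mmol/kg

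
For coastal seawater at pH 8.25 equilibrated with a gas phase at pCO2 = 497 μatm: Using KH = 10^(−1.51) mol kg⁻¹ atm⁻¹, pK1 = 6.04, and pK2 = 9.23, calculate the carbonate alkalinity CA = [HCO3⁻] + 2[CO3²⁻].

CA = 3.01 mmol/kg

[CO2*] = KH · pCO2 = 10^(−1.51) × 497×10^-6 = 1.536×10^-5 mol/kg
α₀ = 1/(1 + K1/[H⁺] + K1K2/[H⁺]²) = 1/(1 + 10^+2.21 + 10^+1.23) = 0.005551
DIC = [CO2*]/α₀ = 1.536×10^-5 / 0.005551 = 2.767 mmol/kg
CA = (α₁ + 2α₂)·DIC = (0.9002 + 2×0.09426) × 2.767 = 3.01 mmol/kg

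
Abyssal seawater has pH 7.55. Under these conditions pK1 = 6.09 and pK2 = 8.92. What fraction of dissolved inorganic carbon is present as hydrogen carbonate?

α₁ = 0.928

α₁ = 1 / (1 + [H⁺]/K1 + K2/[H⁺]) = 1 / (1 + 10^-1.46 + 10^-1.37)
   = 1 / (1 + 0.034674 + 0.042658) = 1/1.0773 = 0.9282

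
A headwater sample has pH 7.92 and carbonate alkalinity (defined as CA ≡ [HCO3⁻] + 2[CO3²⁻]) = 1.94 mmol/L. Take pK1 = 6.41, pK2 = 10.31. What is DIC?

DIC = 1.99 mmol/L

CA = [HCO3⁻] + 2[CO3²⁻] = (α₁ + 2α₂)·DIC
At pH 7.92: [H⁺]/K1 = 10^-1.51 = 0.030903, K2/[H⁺] = 10^-2.39 = 0.0040738
α₁ = 1/(1 + 0.030903 + 0.0040738) = 1/1.0350 = 0.9662; α₂ = α₁·K2/[H⁺] = 0.003936
α₁ + 2α₂ = 0.9741
DIC = CA / (α₁ + 2α₂) = 1.94 / 0.9741 = 1.99 mmol/L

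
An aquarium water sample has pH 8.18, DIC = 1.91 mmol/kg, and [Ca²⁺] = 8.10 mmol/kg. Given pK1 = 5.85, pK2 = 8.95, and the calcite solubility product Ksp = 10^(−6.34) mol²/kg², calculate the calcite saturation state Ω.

α₂ = 1 / (1 + [H⁺]/K2 + [H⁺]²/(K1K2)) = 1 / (1 + 10^+0.77 + 10^-1.56)
   = 1 / (1 + 5.8884 + 0.027542) = 1/6.9160 = 0.1446
[CO3²⁻] = α₂ × DIC = 0.1446 × 1.91 = 0.2762 mmol/kg
Ksp = 10^(−6.34) = 4.571×10^-7
Ω = [Ca²⁺][CO3²⁻]/Ksp = (8.10×10^-3)(2.762×10^-4) / 4.571×10^-7 = 4.89

Ω = 4.89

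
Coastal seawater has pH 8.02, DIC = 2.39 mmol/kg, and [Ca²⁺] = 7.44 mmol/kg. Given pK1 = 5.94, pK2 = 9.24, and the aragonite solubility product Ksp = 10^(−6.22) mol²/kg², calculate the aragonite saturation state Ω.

Ω = 1.66

α₂ = 1 / (1 + [H⁺]/K2 + [H⁺]²/(K1K2)) = 1 / (1 + 10^+1.22 + 10^-0.86)
   = 1 / (1 + 16.596 + 0.13804) = 1/17.734 = 0.05639
[CO3²⁻] = α₂ × DIC = 0.05639 × 2.39 = 0.1348 mmol/kg
Ksp = 10^(−6.22) = 6.026×10^-7
Ω = [Ca²⁺][CO3²⁻]/Ksp = (7.44×10^-3)(1.348×10^-4) / 6.026×10^-7 = 1.66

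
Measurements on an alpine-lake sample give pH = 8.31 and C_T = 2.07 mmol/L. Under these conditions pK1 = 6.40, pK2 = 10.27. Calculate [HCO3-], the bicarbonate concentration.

[HCO3⁻] = 2.02 mmol/L

α₁ = 1 / (1 + [H⁺]/K1 + K2/[H⁺]) = 1 / (1 + 10^-1.91 + 10^-1.96)
   = 1 / (1 + 0.012303 + 0.010965) = 1/1.0233 = 0.9773
[HCO3⁻] = α₁ × DIC = 0.9773 × 2.07 = 2.02 mmol/L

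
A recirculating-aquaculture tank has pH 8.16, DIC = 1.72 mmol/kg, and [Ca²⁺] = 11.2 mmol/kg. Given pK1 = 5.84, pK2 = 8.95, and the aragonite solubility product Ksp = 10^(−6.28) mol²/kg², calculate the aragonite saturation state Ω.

α₂ = 1 / (1 + [H⁺]/K2 + [H⁺]²/(K1K2)) = 1 / (1 + 10^+0.79 + 10^-1.53)
   = 1 / (1 + 6.1660 + 0.029512) = 1/7.1955 = 0.1390
[CO3²⁻] = α₂ × DIC = 0.1390 × 1.72 = 0.2390 mmol/kg
Ksp = 10^(−6.28) = 5.248×10^-7
Ω = [Ca²⁺][CO3²⁻]/Ksp = (11.2×10^-3)(2.390×10^-4) / 5.248×10^-7 = 5.10

Ω = 5.10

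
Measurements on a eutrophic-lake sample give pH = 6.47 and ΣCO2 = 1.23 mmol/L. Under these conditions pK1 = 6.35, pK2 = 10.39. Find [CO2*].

[CO2*] = 0.531 mmol/L

α₀ = 1 / (1 + K1/[H⁺] + K1K2/[H⁺]²) = 1 / (1 + 10^+0.12 + 10^-3.80)
   = 1 / (1 + 1.3183 + 0.00015849) = 1/2.3184 = 0.4313
[CO2*] = α₀ × DIC = 0.4313 × 1.23 = 0.531 mmol/L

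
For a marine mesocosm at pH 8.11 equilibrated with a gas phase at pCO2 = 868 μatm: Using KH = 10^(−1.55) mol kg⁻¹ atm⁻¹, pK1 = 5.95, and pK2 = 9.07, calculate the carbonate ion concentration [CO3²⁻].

[CO2*] = KH · pCO2 = 10^(−1.55) × 868×10^-6 = 2.446×10^-5 mol/kg
α₀ = 1/(1 + K1/[H⁺] + K1K2/[H⁺]²) = 1/(1 + 10^+2.16 + 10^+1.20) = 0.006196
DIC = [CO2*]/α₀ = 2.446×10^-5 / 0.006196 = 3.948 mmol/kg
[CO3²⁻] = α₂·DIC; α₂ = 0.09820, so [CO3²⁻] = 0.09820 × 3.948 = 0.388 mmol/kg

[CO3²⁻] = 0.388 mmol/kg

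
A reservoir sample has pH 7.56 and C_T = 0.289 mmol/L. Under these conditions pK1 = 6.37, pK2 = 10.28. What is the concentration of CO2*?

α₀ = 1 / (1 + K1/[H⁺] + K1K2/[H⁺]²) = 1 / (1 + 10^+1.19 + 10^-1.53)
   = 1 / (1 + 15.488 + 0.029512) = 1/16.518 = 0.06054
[CO2*] = α₀ × DIC = 0.06054 × 0.289 = 0.0175 mmol/L = 17.5 μmol/L

[CO2*] = 17.5 μmol/L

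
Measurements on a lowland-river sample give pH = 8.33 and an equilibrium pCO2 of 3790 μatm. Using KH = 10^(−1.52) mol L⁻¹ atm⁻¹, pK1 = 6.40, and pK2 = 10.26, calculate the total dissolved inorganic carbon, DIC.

[CO2*] = KH · pCO2 = 10^(−1.52) × 3790×10^-6 = 1.145×10^-4 mol/L
α₀ = 1/(1 + K1/[H⁺] + K1K2/[H⁺]²) = 1/(1 + 10^+1.93 + 10^+0.00) = 0.01148
DIC = [CO2*]/α₀ = 1.145×10^-4 / 0.01148 = 9.97 mmol/L

DIC = 9.97 mmol/L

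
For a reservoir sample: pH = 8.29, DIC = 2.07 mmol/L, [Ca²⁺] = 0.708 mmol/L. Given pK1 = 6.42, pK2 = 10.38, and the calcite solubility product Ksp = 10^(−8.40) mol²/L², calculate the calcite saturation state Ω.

Ω = 2.93

α₂ = 1 / (1 + [H⁺]/K2 + [H⁺]²/(K1K2)) = 1 / (1 + 10^+2.09 + 10^+0.22)
   = 1 / (1 + 123.03 + 1.6596) = 1/125.69 = 0.007956
[CO3²⁻] = α₂ × DIC = 0.007956 × 2.07 = 0.01647 mmol/L = 16.47 μmol/L
Ksp = 10^(−8.40) = 3.981×10^-9
Ω = [Ca²⁺][CO3²⁻]/Ksp = (0.708×10^-3)(1.647×10^-5) / 3.981×10^-9 = 2.93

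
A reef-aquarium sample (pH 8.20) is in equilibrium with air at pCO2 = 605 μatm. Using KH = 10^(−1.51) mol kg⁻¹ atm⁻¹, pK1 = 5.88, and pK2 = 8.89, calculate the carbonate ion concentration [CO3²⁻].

[CO3²⁻] = 0.798 mmol/kg

[CO2*] = KH · pCO2 = 10^(−1.51) × 605×10^-6 = 1.870×10^-5 mol/kg
α₀ = 1/(1 + K1/[H⁺] + K1K2/[H⁺]²) = 1/(1 + 10^+2.32 + 10^+1.63) = 0.003959
DIC = [CO2*]/α₀ = 1.870×10^-5 / 0.003959 = 4.722 mmol/kg
[CO3²⁻] = α₂·DIC; α₂ = 0.1689, so [CO3²⁻] = 0.1689 × 4.722 = 0.798 mmol/kg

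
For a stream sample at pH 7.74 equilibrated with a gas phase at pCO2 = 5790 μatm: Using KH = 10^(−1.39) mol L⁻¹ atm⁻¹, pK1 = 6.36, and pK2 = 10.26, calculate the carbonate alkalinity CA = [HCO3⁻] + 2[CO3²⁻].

[CO2*] = KH · pCO2 = 10^(−1.39) × 5790×10^-6 = 2.359×10^-4 mol/L
α₀ = 1/(1 + K1/[H⁺] + K1K2/[H⁺]²) = 1/(1 + 10^+1.38 + 10^-1.14) = 0.03990
DIC = [CO2*]/α₀ = 2.359×10^-4 / 0.03990 = 5.911 mmol/L
CA = (α₁ + 2α₂)·DIC = (0.9572 + 2×0.002891) × 5.911 = 5.69 mmol/L

CA = 5.69 mmol/L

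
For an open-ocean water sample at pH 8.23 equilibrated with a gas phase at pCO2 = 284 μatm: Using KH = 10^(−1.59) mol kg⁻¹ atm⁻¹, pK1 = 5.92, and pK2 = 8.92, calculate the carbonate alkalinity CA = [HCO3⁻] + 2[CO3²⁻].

CA = 2.10 mmol/kg

[CO2*] = KH · pCO2 = 10^(−1.59) × 284×10^-6 = 7.300×10^-6 mol/kg
α₀ = 1/(1 + K1/[H⁺] + K1K2/[H⁺]²) = 1/(1 + 10^+2.31 + 10^+1.62) = 0.004051
DIC = [CO2*]/α₀ = 7.300×10^-6 / 0.004051 = 1.802 mmol/kg
CA = (α₁ + 2α₂)·DIC = (0.8271 + 2×0.1689) × 1.802 = 2.10 mmol/kg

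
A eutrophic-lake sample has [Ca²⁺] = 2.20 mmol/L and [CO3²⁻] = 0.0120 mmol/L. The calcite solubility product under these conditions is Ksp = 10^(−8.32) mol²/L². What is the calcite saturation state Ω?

Ksp = 10^(−8.32) = 4.786×10^-9
Ω = [Ca²⁺][CO3²⁻]/Ksp = (2.20×10^-3)(0.0120×10^-3) / 4.786×10^-9 = 5.52

Ω = 5.52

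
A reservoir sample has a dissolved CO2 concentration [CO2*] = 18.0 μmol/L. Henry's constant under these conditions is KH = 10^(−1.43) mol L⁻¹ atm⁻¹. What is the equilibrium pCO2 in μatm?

KH = 10^(−1.43) = 3.715×10^-2 mol L⁻¹ atm⁻¹
pCO2 = [CO2*]/KH = 18.0×10^-6 / 3.715×10^-2 = 4.84×10^-4 atm = 484 μatm

pCO2 = 484 μatm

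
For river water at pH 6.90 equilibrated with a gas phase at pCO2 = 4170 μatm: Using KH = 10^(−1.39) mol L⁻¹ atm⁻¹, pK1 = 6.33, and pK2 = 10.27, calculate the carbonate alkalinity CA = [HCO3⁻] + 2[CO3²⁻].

[CO2*] = KH · pCO2 = 10^(−1.39) × 4170×10^-6 = 1.699×10^-4 mol/L
α₀ = 1/(1 + K1/[H⁺] + K1K2/[H⁺]²) = 1/(1 + 10^+0.57 + 10^-2.80) = 0.2120
DIC = [CO2*]/α₀ = 1.699×10^-4 / 0.2120 = 0.8013 mmol/L
CA = (α₁ + 2α₂)·DIC = (0.7877 + 2×0.0003360) × 0.8013 = 0.632 mmol/L

CA = 0.632 mmol/L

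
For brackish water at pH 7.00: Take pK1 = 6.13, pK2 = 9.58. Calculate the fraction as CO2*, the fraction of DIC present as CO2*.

α₀ = 0.119

α₀ = 1 / (1 + K1/[H⁺] + K1K2/[H⁺]²) = 1 / (1 + 10^+0.87 + 10^-1.71)
   = 1 / (1 + 7.4131 + 0.019498) = 1/8.4326 = 0.1186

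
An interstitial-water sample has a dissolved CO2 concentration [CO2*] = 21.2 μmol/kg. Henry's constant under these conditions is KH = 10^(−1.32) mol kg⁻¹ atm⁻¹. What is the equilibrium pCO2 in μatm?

KH = 10^(−1.32) = 4.786×10^-2 mol kg⁻¹ atm⁻¹
pCO2 = [CO2*]/KH = 21.2×10^-6 / 4.786×10^-2 = 4.43×10^-4 atm = 443 μatm

pCO2 = 443 μatm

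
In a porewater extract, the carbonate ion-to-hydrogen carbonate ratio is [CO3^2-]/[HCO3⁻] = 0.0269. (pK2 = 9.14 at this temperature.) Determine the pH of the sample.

From K2 = [H⁺][CO3^2-]/[HCO3⁻]:  pH = pK2 + log₁₀([CO3^2-]/[HCO3⁻])
log₁₀(0.0269) = -1.570
pH = 9.14 + (-1.570) = 7.57

pH = 7.57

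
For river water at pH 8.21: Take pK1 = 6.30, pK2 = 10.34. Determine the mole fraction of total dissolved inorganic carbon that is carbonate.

α₂ = 0.00727

α₂ = 1 / (1 + [H⁺]/K2 + [H⁺]²/(K1K2)) = 1 / (1 + 10^+2.13 + 10^+0.22)
   = 1 / (1 + 134.90 + 1.6596) = 1/137.56 = 0.007270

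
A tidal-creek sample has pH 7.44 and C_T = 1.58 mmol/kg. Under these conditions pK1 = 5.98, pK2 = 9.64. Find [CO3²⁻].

α₂ = 1 / (1 + [H⁺]/K2 + [H⁺]²/(K1K2)) = 1 / (1 + 10^+2.20 + 10^+0.74)
   = 1 / (1 + 158.49 + 5.4954) = 1/164.98 = 0.006061
[CO3²⁻] = α₂ × DIC = 0.006061 × 1.58 = 0.00958 mmol/kg = 9.58 μmol/kg

[CO3²⁻] = 9.58 μmol/kg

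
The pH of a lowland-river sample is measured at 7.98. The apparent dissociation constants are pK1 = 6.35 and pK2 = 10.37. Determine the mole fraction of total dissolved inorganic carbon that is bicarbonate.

α₁ = 1 / (1 + [H⁺]/K1 + K2/[H⁺]) = 1 / (1 + 10^-1.63 + 10^-2.39)
   = 1 / (1 + 0.023442 + 0.0040738) = 1/1.0275 = 0.9732

α₁ = 0.973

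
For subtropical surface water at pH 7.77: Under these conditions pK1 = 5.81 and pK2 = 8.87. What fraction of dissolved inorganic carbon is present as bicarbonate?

α₁ = 1 / (1 + [H⁺]/K1 + K2/[H⁺]) = 1 / (1 + 10^-1.96 + 10^-1.10)
   = 1 / (1 + 0.010965 + 0.079433) = 1/1.0904 = 0.9171

α₁ = 0.917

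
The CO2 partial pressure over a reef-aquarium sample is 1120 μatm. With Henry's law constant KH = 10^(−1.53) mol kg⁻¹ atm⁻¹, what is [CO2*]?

KH = 10^(−1.53) = 2.951×10^-2 mol kg⁻¹ atm⁻¹
[CO2*] = KH · pCO2 = 2.951×10^-2 × 1120×10^-6 atm = 3.31×10^-5 mol/kg

[CO2*] = 33.1 μmol/kg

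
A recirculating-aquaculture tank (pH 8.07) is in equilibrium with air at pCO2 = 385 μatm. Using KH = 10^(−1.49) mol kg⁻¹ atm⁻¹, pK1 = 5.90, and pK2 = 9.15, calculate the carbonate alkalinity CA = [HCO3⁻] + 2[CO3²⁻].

[CO2*] = KH · pCO2 = 10^(−1.49) × 385×10^-6 = 1.246×10^-5 mol/kg
α₀ = 1/(1 + K1/[H⁺] + K1K2/[H⁺]²) = 1/(1 + 10^+2.17 + 10^+1.09) = 0.006203
DIC = [CO2*]/α₀ = 1.246×10^-5 / 0.006203 = 2.008 mmol/kg
CA = (α₁ + 2α₂)·DIC = (0.9175 + 2×0.07631) × 2.008 = 2.15 mmol/kg

CA = 2.15 mmol/kg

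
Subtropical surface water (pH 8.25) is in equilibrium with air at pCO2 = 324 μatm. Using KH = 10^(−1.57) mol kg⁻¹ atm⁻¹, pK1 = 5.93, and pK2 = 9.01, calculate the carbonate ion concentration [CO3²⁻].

[CO3²⁻] = 0.317 mmol/kg

[CO2*] = KH · pCO2 = 10^(−1.57) × 324×10^-6 = 8.721×10^-6 mol/kg
α₀ = 1/(1 + K1/[H⁺] + K1K2/[H⁺]²) = 1/(1 + 10^+2.32 + 10^+1.56) = 0.004061
DIC = [CO2*]/α₀ = 8.721×10^-6 / 0.004061 = 2.147 mmol/kg
[CO3²⁻] = α₂·DIC; α₂ = 0.1475, so [CO3²⁻] = 0.1475 × 2.147 = 0.317 mmol/kg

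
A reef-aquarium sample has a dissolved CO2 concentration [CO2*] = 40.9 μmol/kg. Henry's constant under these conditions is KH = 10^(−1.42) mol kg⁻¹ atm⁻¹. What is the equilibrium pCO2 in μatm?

KH = 10^(−1.42) = 3.802×10^-2 mol kg⁻¹ atm⁻¹
pCO2 = [CO2*]/KH = 40.9×10^-6 / 3.802×10^-2 = 1.08×10^-3 atm = 1080 μatm

pCO2 = 1080 μatm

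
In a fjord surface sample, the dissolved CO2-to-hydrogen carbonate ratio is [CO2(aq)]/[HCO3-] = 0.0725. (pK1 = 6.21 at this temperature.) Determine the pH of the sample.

From K1 = [H⁺][HCO3-]/[CO2(aq)]:  pH = pK1 − log₁₀([CO2(aq)]/[HCO3-])
log₁₀(0.0725) = -1.140
pH = 6.21 − (-1.140) = 7.35

pH = 7.35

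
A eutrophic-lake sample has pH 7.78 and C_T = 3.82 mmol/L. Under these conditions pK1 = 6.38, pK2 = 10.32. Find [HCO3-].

[HCO3⁻] = 3.66 mmol/L

α₁ = 1 / (1 + [H⁺]/K1 + K2/[H⁺]) = 1 / (1 + 10^-1.40 + 10^-2.54)
   = 1 / (1 + 0.039811 + 0.0028840) = 1/1.0427 = 0.9591
[HCO3⁻] = α₁ × DIC = 0.9591 × 3.82 = 3.66 mmol/L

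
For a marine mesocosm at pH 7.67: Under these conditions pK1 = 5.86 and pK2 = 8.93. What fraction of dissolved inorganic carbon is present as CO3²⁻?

α₂ = 0.0513

α₂ = 1 / (1 + [H⁺]/K2 + [H⁺]²/(K1K2)) = 1 / (1 + 10^+1.26 + 10^-0.55)
   = 1 / (1 + 18.197 + 0.28184) = 1/19.479 = 0.05134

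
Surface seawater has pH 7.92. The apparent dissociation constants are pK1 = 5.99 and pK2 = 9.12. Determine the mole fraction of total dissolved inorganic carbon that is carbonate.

α₂ = 0.0587

α₂ = 1 / (1 + [H⁺]/K2 + [H⁺]²/(K1K2)) = 1 / (1 + 10^+1.20 + 10^-0.73)
   = 1 / (1 + 15.849 + 0.18621) = 1/17.035 = 0.05870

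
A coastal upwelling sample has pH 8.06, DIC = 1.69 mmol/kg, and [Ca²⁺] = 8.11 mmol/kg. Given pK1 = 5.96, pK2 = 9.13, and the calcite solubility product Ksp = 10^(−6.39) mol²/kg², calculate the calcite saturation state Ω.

α₂ = 1 / (1 + [H⁺]/K2 + [H⁺]²/(K1K2)) = 1 / (1 + 10^+1.07 + 10^-1.03)
   = 1 / (1 + 11.749 + 0.093325) = 1/12.842 = 0.07787
[CO3²⁻] = α₂ × DIC = 0.07787 × 1.69 = 0.1316 mmol/kg
Ksp = 10^(−6.39) = 4.074×10^-7
Ω = [Ca²⁺][CO3²⁻]/Ksp = (8.11×10^-3)(1.316×10^-4) / 4.074×10^-7 = 2.62

Ω = 2.62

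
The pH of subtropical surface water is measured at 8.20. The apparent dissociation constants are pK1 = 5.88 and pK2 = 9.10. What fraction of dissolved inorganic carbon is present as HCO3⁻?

α₁ = 0.884

α₁ = 1 / (1 + [H⁺]/K1 + K2/[H⁺]) = 1 / (1 + 10^-2.32 + 10^-0.90)
   = 1 / (1 + 0.0047863 + 0.12589) = 1/1.1307 = 0.8844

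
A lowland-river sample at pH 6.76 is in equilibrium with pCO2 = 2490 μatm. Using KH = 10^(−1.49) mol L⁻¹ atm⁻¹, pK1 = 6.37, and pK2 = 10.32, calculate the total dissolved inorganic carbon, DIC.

[CO2*] = KH · pCO2 = 10^(−1.49) × 2490×10^-6 = 8.057×10^-5 mol/L
α₀ = 1/(1 + K1/[H⁺] + K1K2/[H⁺]²) = 1/(1 + 10^+0.39 + 10^-3.17) = 0.2894
DIC = [CO2*]/α₀ = 8.057×10^-5 / 0.2894 = 0.278 mmol/L

DIC = 0.278 mmol/L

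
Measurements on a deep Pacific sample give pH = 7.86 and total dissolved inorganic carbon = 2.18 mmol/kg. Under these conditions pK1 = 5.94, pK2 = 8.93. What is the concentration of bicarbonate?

[HCO3⁻] = 1.99 mmol/kg

α₁ = 1 / (1 + [H⁺]/K1 + K2/[H⁺]) = 1 / (1 + 10^-1.92 + 10^-1.07)
   = 1 / (1 + 0.012023 + 0.085114) = 1/1.0971 = 0.9115
[HCO3⁻] = α₁ × DIC = 0.9115 × 2.18 = 1.99 mmol/kg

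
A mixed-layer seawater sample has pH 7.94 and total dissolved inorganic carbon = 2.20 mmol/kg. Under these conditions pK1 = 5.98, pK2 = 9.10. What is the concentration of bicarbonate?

α₁ = 1 / (1 + [H⁺]/K1 + K2/[H⁺]) = 1 / (1 + 10^-1.96 + 10^-1.16)
   = 1 / (1 + 0.010965 + 0.069183) = 1/1.0801 = 0.9258
[HCO3⁻] = α₁ × DIC = 0.9258 × 2.20 = 2.04 mmol/kg

[HCO3⁻] = 2.04 mmol/kg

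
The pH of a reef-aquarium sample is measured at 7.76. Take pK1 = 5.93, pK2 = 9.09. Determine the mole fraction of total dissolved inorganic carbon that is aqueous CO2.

α₀ = 1 / (1 + K1/[H⁺] + K1K2/[H⁺]²) = 1 / (1 + 10^+1.83 + 10^+0.50)
   = 1 / (1 + 67.608 + 3.1623) = 1/71.771 = 0.01393

α₀ = 0.0139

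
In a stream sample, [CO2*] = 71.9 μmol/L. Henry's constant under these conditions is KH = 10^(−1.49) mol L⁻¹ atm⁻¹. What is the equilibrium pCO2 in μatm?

KH = 10^(−1.49) = 3.236×10^-2 mol L⁻¹ atm⁻¹
pCO2 = [CO2*]/KH = 71.9×10^-6 / 3.236×10^-2 = 2.22×10^-3 atm = 2220 μatm

pCO2 = 2220 μatm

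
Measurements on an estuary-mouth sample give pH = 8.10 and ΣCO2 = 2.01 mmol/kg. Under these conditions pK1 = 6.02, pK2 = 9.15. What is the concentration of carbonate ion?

α₂ = 1 / (1 + [H⁺]/K2 + [H⁺]²/(K1K2)) = 1 / (1 + 10^+1.05 + 10^-1.03)
   = 1 / (1 + 11.220 + 0.093325) = 1/12.314 = 0.08121
[CO3²⁻] = α₂ × DIC = 0.08121 × 2.01 = 0.163 mmol/kg

[CO3²⁻] = 0.163 mmol/kg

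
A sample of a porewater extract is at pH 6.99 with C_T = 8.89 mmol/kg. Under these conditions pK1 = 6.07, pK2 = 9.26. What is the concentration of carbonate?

[CO3²⁻] = 0.0424 mmol/kg

α₂ = 1 / (1 + [H⁺]/K2 + [H⁺]²/(K1K2)) = 1 / (1 + 10^+2.27 + 10^+1.35)
   = 1 / (1 + 186.21 + 22.387) = 1/209.60 = 0.004771
[CO3²⁻] = α₂ × DIC = 0.004771 × 8.89 = 0.0424 mmol/kg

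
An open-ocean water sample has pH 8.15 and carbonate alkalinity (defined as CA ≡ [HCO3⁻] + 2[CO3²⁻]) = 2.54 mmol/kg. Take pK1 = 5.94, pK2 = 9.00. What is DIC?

CA = [HCO3⁻] + 2[CO3²⁻] = (α₁ + 2α₂)·DIC
At pH 8.15: [H⁺]/K1 = 10^-2.21 = 0.0061660, K2/[H⁺] = 10^-0.85 = 0.14125
α₁ = 1/(1 + 0.0061660 + 0.14125) = 1/1.1474 = 0.8715; α₂ = α₁·K2/[H⁺] = 0.1231
α₁ + 2α₂ = 1.1177
DIC = CA / (α₁ + 2α₂) = 2.54 / 1.1177 = 2.27 mmol/kg

DIC = 2.27 mmol/kg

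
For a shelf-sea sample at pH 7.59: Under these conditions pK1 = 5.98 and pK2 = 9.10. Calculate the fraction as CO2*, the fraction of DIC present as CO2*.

α₀ = 0.0233

α₀ = 1 / (1 + K1/[H⁺] + K1K2/[H⁺]²) = 1 / (1 + 10^+1.61 + 10^+0.10)
   = 1 / (1 + 40.738 + 1.2589) = 1/42.997 = 0.02326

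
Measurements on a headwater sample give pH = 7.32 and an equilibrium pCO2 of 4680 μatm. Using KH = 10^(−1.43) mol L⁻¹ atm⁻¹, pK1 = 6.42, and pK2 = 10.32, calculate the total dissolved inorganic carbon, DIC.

DIC = 1.56 mmol/L

[CO2*] = KH · pCO2 = 10^(−1.43) × 4680×10^-6 = 1.739×10^-4 mol/L
α₀ = 1/(1 + K1/[H⁺] + K1K2/[H⁺]²) = 1/(1 + 10^+0.90 + 10^-2.10) = 0.1117
DIC = [CO2*]/α₀ = 1.739×10^-4 / 0.1117 = 1.56 mmol/L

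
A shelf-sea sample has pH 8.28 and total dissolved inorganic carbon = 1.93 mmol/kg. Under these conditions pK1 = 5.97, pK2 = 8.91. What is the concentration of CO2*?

[CO2*] = 7.63 μmol/kg

α₀ = 1 / (1 + K1/[H⁺] + K1K2/[H⁺]²) = 1 / (1 + 10^+2.31 + 10^+1.68)
   = 1 / (1 + 204.17 + 47.863) = 1/253.04 = 0.003952
[CO2*] = α₀ × DIC = 0.003952 × 1.93 = 0.00763 mmol/kg = 7.63 μmol/kg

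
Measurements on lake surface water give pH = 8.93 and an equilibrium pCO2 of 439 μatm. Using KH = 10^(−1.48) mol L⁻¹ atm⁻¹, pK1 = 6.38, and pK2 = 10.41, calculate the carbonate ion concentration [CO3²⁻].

[CO2*] = KH · pCO2 = 10^(−1.48) × 439×10^-6 = 1.454×10^-5 mol/L
α₀ = 1/(1 + K1/[H⁺] + K1K2/[H⁺]²) = 1/(1 + 10^+2.55 + 10^+1.07) = 0.002721
DIC = [CO2*]/α₀ = 1.454×10^-5 / 0.002721 = 5.343 mmol/L
[CO3²⁻] = α₂·DIC; α₂ = 0.03196, so [CO3²⁻] = 0.03196 × 5.343 = 0.171 mmol/L

[CO3²⁻] = 0.171 mmol/L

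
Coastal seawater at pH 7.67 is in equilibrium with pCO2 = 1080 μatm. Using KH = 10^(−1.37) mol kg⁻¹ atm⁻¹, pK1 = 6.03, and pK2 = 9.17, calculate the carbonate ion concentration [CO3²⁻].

[CO2*] = KH · pCO2 = 10^(−1.37) × 1080×10^-6 = 4.607×10^-5 mol/kg
α₀ = 1/(1 + K1/[H⁺] + K1K2/[H⁺]²) = 1/(1 + 10^+1.64 + 10^+0.14) = 0.02172
DIC = [CO2*]/α₀ = 4.607×10^-5 / 0.02172 = 2.121 mmol/kg
[CO3²⁻] = α₂·DIC; α₂ = 0.02999, so [CO3²⁻] = 0.02999 × 2.121 = 0.0636 mmol/kg

[CO3²⁻] = 0.0636 mmol/kg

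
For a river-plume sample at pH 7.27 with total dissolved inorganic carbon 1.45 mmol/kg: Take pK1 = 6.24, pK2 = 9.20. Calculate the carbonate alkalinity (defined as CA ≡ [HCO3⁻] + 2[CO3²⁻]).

CA = [HCO3⁻] + 2[CO3²⁻] = (α₁ + 2α₂)·DIC
At pH 7.27: [H⁺]/K1 = 10^-1.03 = 0.093325, K2/[H⁺] = 10^-1.93 = 0.011749
α₁ = 1/(1 + 0.093325 + 0.011749) = 1/1.1051 = 0.9049; α₂ = α₁·K2/[H⁺] = 0.01063
α₁ + 2α₂ = 0.9262
CA = 0.9262 × 1.45 = 1.34 mmol/kg

CA = 1.34 mmol/kg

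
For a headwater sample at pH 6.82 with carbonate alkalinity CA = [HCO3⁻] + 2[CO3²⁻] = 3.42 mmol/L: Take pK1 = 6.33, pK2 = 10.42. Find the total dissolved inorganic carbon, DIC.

CA = [HCO3⁻] + 2[CO3²⁻] = (α₁ + 2α₂)·DIC
At pH 6.82: [H⁺]/K1 = 10^-0.49 = 0.32359, K2/[H⁺] = 10^-3.60 = 0.00025119
α₁ = 1/(1 + 0.32359 + 0.00025119) = 1/1.3238 = 0.7554; α₂ = α₁·K2/[H⁺] = 0.0001897
α₁ + 2α₂ = 0.7558
DIC = CA / (α₁ + 2α₂) = 3.42 / 0.7558 = 4.53 mmol/L

DIC = 4.53 mmol/L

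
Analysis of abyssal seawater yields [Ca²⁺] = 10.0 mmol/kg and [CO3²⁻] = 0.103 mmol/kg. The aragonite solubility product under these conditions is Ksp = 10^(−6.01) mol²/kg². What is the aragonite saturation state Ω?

Ksp = 10^(−6.01) = 9.772×10^-7
Ω = [Ca²⁺][CO3²⁻]/Ksp = (10.0×10^-3)(0.103×10^-3) / 9.772×10^-7 = 1.05

Ω = 1.05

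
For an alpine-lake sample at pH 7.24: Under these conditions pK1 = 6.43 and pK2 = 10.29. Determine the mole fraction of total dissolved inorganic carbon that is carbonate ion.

α₂ = 0.000771

α₂ = 1 / (1 + [H⁺]/K2 + [H⁺]²/(K1K2)) = 1 / (1 + 10^+3.05 + 10^+2.24)
   = 1 / (1 + 1122.0 + 173.78) = 1/1296.8 = 0.0007711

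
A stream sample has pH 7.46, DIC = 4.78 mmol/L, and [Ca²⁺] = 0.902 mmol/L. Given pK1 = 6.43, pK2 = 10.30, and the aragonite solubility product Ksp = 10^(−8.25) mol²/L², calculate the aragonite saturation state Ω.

Ω = 1.01

α₂ = 1 / (1 + [H⁺]/K2 + [H⁺]²/(K1K2)) = 1 / (1 + 10^+2.84 + 10^+1.81)
   = 1 / (1 + 691.83 + 64.565) = 1/757.40 = 0.001320
[CO3²⁻] = α₂ × DIC = 0.001320 × 4.78 = 0.006311 mmol/L = 6.311 μmol/L
Ksp = 10^(−8.25) = 5.623×10^-9
Ω = [Ca²⁺][CO3²⁻]/Ksp = (0.902×10^-3)(6.311×10^-6) / 5.623×10^-9 = 1.01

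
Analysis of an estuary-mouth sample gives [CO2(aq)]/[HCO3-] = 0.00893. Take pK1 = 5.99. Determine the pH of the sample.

pH = 8.04

From K1 = [H⁺][HCO3-]/[CO2(aq)]:  pH = pK1 − log₁₀([CO2(aq)]/[HCO3-])
log₁₀(0.00893) = -2.049
pH = 5.99 − (-2.049) = 8.04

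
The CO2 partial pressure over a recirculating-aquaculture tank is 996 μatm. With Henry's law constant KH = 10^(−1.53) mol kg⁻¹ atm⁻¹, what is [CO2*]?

KH = 10^(−1.53) = 2.951×10^-2 mol kg⁻¹ atm⁻¹
[CO2*] = KH · pCO2 = 2.951×10^-2 × 996×10^-6 atm = 2.94×10^-5 mol/kg

[CO2*] = 29.4 μmol/kg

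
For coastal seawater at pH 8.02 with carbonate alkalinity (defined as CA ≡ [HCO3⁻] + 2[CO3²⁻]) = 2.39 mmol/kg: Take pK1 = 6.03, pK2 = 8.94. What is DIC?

CA = [HCO3⁻] + 2[CO3²⁻] = (α₁ + 2α₂)·DIC
At pH 8.02: [H⁺]/K1 = 10^-1.99 = 0.010233, K2/[H⁺] = 10^-0.92 = 0.12023
α₁ = 1/(1 + 0.010233 + 0.12023) = 1/1.1305 = 0.8846; α₂ = α₁·K2/[H⁺] = 0.1064
α₁ + 2α₂ = 1.0973
DIC = CA / (α₁ + 2α₂) = 2.39 / 1.0973 = 2.18 mmol/kg

DIC = 2.18 mmol/kg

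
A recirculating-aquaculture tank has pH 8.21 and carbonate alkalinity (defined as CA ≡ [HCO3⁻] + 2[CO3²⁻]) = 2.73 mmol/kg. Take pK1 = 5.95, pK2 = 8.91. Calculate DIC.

DIC = 2.35 mmol/kg

CA = [HCO3⁻] + 2[CO3²⁻] = (α₁ + 2α₂)·DIC
At pH 8.21: [H⁺]/K1 = 10^-2.26 = 0.0054954, K2/[H⁺] = 10^-0.70 = 0.19953
α₁ = 1/(1 + 0.0054954 + 0.19953) = 1/1.2050 = 0.8299; α₂ = α₁·K2/[H⁺] = 0.1656
α₁ + 2α₂ = 1.1610
DIC = CA / (α₁ + 2α₂) = 2.73 / 1.1610 = 2.35 mmol/kg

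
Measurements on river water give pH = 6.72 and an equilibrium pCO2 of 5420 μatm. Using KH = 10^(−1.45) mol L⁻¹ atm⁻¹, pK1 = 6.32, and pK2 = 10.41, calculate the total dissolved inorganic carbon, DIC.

DIC = 0.675 mmol/L

[CO2*] = KH · pCO2 = 10^(−1.45) × 5420×10^-6 = 1.923×10^-4 mol/L
α₀ = 1/(1 + K1/[H⁺] + K1K2/[H⁺]²) = 1/(1 + 10^+0.40 + 10^-3.29) = 0.2847
DIC = [CO2*]/α₀ = 1.923×10^-4 / 0.2847 = 0.675 mmol/L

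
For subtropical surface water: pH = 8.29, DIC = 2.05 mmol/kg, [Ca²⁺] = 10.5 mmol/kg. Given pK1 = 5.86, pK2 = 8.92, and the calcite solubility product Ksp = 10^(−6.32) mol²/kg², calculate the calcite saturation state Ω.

Ω = 8.51

α₂ = 1 / (1 + [H⁺]/K2 + [H⁺]²/(K1K2)) = 1 / (1 + 10^+0.63 + 10^-1.80)
   = 1 / (1 + 4.2658 + 0.015849) = 1/5.2816 = 0.1893
[CO3²⁻] = α₂ × DIC = 0.1893 × 2.05 = 0.3881 mmol/kg
Ksp = 10^(−6.32) = 4.786×10^-7
Ω = [Ca²⁺][CO3²⁻]/Ksp = (10.5×10^-3)(3.881×10^-4) / 4.786×10^-7 = 8.51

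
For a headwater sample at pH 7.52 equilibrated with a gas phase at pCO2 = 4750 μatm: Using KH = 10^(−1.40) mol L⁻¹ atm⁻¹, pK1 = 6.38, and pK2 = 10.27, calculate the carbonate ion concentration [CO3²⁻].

[CO2*] = KH · pCO2 = 10^(−1.40) × 4750×10^-6 = 1.891×10^-4 mol/L
α₀ = 1/(1 + K1/[H⁺] + K1K2/[H⁺]²) = 1/(1 + 10^+1.14 + 10^-1.61) = 0.06744
DIC = [CO2*]/α₀ = 1.891×10^-4 / 0.06744 = 2.804 mmol/L
[CO3²⁻] = α₂·DIC; α₂ = 0.001655, so [CO3²⁻] = 0.001655 × 2.804 = 0.00464 mmol/L = 4.64 μmol/L

[CO3²⁻] = 4.64 μmol/L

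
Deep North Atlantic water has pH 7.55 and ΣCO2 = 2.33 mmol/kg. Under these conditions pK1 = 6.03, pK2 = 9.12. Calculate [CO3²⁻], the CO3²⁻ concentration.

[CO3²⁻] = 0.0593 mmol/kg

α₂ = 1 / (1 + [H⁺]/K2 + [H⁺]²/(K1K2)) = 1 / (1 + 10^+1.57 + 10^+0.05)
   = 1 / (1 + 37.154 + 1.1220) = 1/39.276 = 0.02546
[CO3²⁻] = α₂ × DIC = 0.02546 × 2.33 = 0.0593 mmol/kg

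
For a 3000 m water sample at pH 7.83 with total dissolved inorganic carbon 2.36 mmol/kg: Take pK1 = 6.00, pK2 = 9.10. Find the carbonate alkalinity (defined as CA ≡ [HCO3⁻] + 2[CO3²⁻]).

CA = 2.45 mmol/kg

CA = [HCO3⁻] + 2[CO3²⁻] = (α₁ + 2α₂)·DIC
At pH 7.83: [H⁺]/K1 = 10^-1.83 = 0.014791, K2/[H⁺] = 10^-1.27 = 0.053703
α₁ = 1/(1 + 0.014791 + 0.053703) = 1/1.0685 = 0.9359; α₂ = α₁·K2/[H⁺] = 0.05026
α₁ + 2α₂ = 1.0364
CA = 1.0364 × 2.36 = 2.45 mmol/kg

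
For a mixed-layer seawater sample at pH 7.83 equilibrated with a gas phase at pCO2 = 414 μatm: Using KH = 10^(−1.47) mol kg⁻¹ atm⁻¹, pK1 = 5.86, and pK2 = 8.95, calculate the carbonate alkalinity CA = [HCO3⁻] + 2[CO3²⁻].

CA = 1.51 mmol/kg

[CO2*] = KH · pCO2 = 10^(−1.47) × 414×10^-6 = 1.403×10^-5 mol/kg
α₀ = 1/(1 + K1/[H⁺] + K1K2/[H⁺]²) = 1/(1 + 10^+1.97 + 10^+0.85) = 0.009861
DIC = [CO2*]/α₀ = 1.403×10^-5 / 0.009861 = 1.423 mmol/kg
CA = (α₁ + 2α₂)·DIC = (0.9203 + 2×0.06981) × 1.423 = 1.51 mmol/kg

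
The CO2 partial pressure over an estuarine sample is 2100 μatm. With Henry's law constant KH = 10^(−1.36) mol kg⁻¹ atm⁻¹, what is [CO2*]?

[CO2*] = 91.7 μmol/kg

KH = 10^(−1.36) = 4.365×10^-2 mol kg⁻¹ atm⁻¹
[CO2*] = KH · pCO2 = 4.365×10^-2 × 2100×10^-6 atm = 9.17×10^-5 mol/kg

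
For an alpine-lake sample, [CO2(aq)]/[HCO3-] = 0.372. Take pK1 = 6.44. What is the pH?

From K1 = [H⁺][HCO3-]/[CO2(aq)]:  pH = pK1 − log₁₀([CO2(aq)]/[HCO3-])
log₁₀(0.372) = -0.429
pH = 6.44 − (-0.429) = 6.87

pH = 6.87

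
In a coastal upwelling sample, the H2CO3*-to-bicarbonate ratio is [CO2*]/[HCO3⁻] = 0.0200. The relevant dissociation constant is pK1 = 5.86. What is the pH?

From K1 = [H⁺][HCO3⁻]/[CO2*]:  pH = pK1 − log₁₀([CO2*]/[HCO3⁻])
log₁₀(0.0200) = -1.699
pH = 5.86 − (-1.699) = 7.56

pH = 7.56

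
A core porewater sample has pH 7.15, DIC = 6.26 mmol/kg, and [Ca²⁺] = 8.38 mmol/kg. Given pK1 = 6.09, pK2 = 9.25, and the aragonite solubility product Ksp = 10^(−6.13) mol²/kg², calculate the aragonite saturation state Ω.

α₂ = 1 / (1 + [H⁺]/K2 + [H⁺]²/(K1K2)) = 1 / (1 + 10^+2.10 + 10^+1.04)
   = 1 / (1 + 125.89 + 10.965) = 1/137.86 = 0.007254
[CO3²⁻] = α₂ × DIC = 0.007254 × 6.26 = 0.04541 mmol/kg
Ksp = 10^(−6.13) = 7.413×10^-7
Ω = [Ca²⁺][CO3²⁻]/Ksp = (8.38×10^-3)(4.541×10^-5) / 7.413×10^-7 = 0.513

Ω = 0.513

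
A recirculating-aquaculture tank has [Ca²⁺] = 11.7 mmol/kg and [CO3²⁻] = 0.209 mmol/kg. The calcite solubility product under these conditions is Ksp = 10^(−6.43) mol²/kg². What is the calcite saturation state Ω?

Ω = 6.58

Ksp = 10^(−6.43) = 3.715×10^-7
Ω = [Ca²⁺][CO3²⁻]/Ksp = (11.7×10^-3)(0.209×10^-3) / 3.715×10^-7 = 6.58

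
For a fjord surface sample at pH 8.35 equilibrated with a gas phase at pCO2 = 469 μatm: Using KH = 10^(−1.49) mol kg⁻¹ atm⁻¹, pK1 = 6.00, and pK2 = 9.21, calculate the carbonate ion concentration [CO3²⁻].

[CO2*] = KH · pCO2 = 10^(−1.49) × 469×10^-6 = 1.518×10^-5 mol/kg
α₀ = 1/(1 + K1/[H⁺] + K1K2/[H⁺]²) = 1/(1 + 10^+2.35 + 10^+1.49) = 0.003910
DIC = [CO2*]/α₀ = 1.518×10^-5 / 0.003910 = 3.882 mmol/kg
[CO3²⁻] = α₂·DIC; α₂ = 0.1208, so [CO3²⁻] = 0.1208 × 3.882 = 0.469 mmol/kg

[CO3²⁻] = 0.469 mmol/kg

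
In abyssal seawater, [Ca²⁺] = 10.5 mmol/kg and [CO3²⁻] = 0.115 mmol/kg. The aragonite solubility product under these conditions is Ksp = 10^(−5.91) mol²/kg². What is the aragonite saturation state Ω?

Ksp = 10^(−5.91) = 1.230×10^-6
Ω = [Ca²⁺][CO3²⁻]/Ksp = (10.5×10^-3)(0.115×10^-3) / 1.230×10^-6 = 0.981

Ω = 0.981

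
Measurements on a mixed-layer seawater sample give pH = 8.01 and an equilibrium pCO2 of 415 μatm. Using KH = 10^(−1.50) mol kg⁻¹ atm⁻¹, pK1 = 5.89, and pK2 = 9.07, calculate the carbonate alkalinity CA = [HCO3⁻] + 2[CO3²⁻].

CA = 2.03 mmol/kg

[CO2*] = KH · pCO2 = 10^(−1.50) × 415×10^-6 = 1.312×10^-5 mol/kg
α₀ = 1/(1 + K1/[H⁺] + K1K2/[H⁺]²) = 1/(1 + 10^+2.12 + 10^+1.06) = 0.006930
DIC = [CO2*]/α₀ = 1.312×10^-5 / 0.006930 = 1.894 mmol/kg
CA = (α₁ + 2α₂)·DIC = (0.9135 + 2×0.07956) × 1.894 = 2.03 mmol/kg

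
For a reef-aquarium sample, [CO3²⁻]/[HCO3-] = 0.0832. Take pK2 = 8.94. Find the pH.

pH = 7.86

From K2 = [H⁺][CO3²⁻]/[HCO3-]:  pH = pK2 + log₁₀([CO3²⁻]/[HCO3-])
log₁₀(0.0832) = -1.080
pH = 8.94 + (-1.080) = 7.86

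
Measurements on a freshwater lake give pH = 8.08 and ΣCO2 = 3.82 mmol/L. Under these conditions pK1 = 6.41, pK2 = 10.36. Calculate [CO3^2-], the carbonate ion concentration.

[CO3²⁻] = 19.5 μmol/L

α₂ = 1 / (1 + [H⁺]/K2 + [H⁺]²/(K1K2)) = 1 / (1 + 10^+2.28 + 10^+0.61)
   = 1 / (1 + 190.55 + 4.0738) = 1/195.62 = 0.005112
[CO3²⁻] = α₂ × DIC = 0.005112 × 3.82 = 0.0195 mmol/L = 19.5 μmol/L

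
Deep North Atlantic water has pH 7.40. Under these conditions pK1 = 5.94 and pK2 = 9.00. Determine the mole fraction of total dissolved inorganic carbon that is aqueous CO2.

α₀ = 1 / (1 + K1/[H⁺] + K1K2/[H⁺]²) = 1 / (1 + 10^+1.46 + 10^-0.14)
   = 1 / (1 + 28.840 + 0.72444) = 1/30.565 = 0.03272

α₀ = 0.0327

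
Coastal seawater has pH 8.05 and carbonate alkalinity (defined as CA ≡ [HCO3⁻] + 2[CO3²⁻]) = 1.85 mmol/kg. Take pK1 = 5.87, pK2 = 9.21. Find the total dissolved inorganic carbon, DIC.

DIC = 1.75 mmol/kg

CA = [HCO3⁻] + 2[CO3²⁻] = (α₁ + 2α₂)·DIC
At pH 8.05: [H⁺]/K1 = 10^-2.18 = 0.0066069, K2/[H⁺] = 10^-1.16 = 0.069183
α₁ = 1/(1 + 0.0066069 + 0.069183) = 1/1.0758 = 0.9295; α₂ = α₁·K2/[H⁺] = 0.06431
α₁ + 2α₂ = 1.0582
DIC = CA / (α₁ + 2α₂) = 1.85 / 1.0582 = 1.75 mmol/kg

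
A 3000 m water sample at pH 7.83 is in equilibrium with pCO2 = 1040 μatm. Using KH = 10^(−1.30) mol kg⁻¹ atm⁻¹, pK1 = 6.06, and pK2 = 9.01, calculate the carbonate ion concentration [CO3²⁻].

[CO2*] = KH · pCO2 = 10^(−1.30) × 1040×10^-6 = 5.212×10^-5 mol/kg
α₀ = 1/(1 + K1/[H⁺] + K1K2/[H⁺]²) = 1/(1 + 10^+1.77 + 10^+0.59) = 0.01568
DIC = [CO2*]/α₀ = 5.212×10^-5 / 0.01568 = 3.324 mmol/kg
[CO3²⁻] = α₂·DIC; α₂ = 0.06100, so [CO3²⁻] = 0.06100 × 3.324 = 0.203 mmol/kg

[CO3²⁻] = 0.203 mmol/kg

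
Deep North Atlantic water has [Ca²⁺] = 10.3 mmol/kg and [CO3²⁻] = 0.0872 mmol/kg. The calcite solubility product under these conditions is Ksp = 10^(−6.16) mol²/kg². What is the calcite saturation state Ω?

Ksp = 10^(−6.16) = 6.918×10^-7
Ω = [Ca²⁺][CO3²⁻]/Ksp = (10.3×10^-3)(0.0872×10^-3) / 6.918×10^-7 = 1.30

Ω = 1.30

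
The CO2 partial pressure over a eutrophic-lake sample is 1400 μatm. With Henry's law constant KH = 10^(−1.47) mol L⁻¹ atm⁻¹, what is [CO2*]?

[CO2*] = 47.4 μmol/L

KH = 10^(−1.47) = 3.388×10^-2 mol L⁻¹ atm⁻¹
[CO2*] = KH · pCO2 = 3.388×10^-2 × 1400×10^-6 atm = 4.74×10^-5 mol/L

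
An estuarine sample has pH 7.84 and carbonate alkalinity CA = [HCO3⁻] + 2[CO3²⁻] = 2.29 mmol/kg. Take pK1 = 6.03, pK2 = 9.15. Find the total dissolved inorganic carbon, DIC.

CA = [HCO3⁻] + 2[CO3²⁻] = (α₁ + 2α₂)·DIC
At pH 7.84: [H⁺]/K1 = 10^-1.81 = 0.015488, K2/[H⁺] = 10^-1.31 = 0.048978
α₁ = 1/(1 + 0.015488 + 0.048978) = 1/1.0645 = 0.9394; α₂ = α₁·K2/[H⁺] = 0.04601
α₁ + 2α₂ = 1.0315
DIC = CA / (α₁ + 2α₂) = 2.29 / 1.0315 = 2.22 mmol/kg

DIC = 2.22 mmol/kg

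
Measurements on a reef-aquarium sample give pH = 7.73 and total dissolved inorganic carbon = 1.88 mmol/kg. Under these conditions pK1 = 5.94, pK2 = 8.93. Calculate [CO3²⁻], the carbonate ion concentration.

[CO3²⁻] = 0.110 mmol/kg

α₂ = 1 / (1 + [H⁺]/K2 + [H⁺]²/(K1K2)) = 1 / (1 + 10^+1.20 + 10^-0.59)
   = 1 / (1 + 15.849 + 0.25704) = 1/17.106 = 0.05846
[CO3²⁻] = α₂ × DIC = 0.05846 × 1.88 = 0.110 mmol/kg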